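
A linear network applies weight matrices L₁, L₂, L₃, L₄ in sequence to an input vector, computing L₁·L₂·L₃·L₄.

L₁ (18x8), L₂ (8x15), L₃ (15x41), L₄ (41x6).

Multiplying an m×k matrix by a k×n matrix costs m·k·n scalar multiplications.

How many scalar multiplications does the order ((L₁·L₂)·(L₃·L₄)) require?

(L₁·L₂): 18×8 by 8×15 → 18×15, cost 18·8·15 = 2160
(L₃·L₄): 15×41 by 41×6 → 15×6, cost 15·41·6 = 3690
((L₁·L₂)·(L₃·L₄)): 18×15 by 15×6 → 18×6, cost 18·15·6 = 1620; cumulative 7470
Total: 7470 scalar multiplications.

7470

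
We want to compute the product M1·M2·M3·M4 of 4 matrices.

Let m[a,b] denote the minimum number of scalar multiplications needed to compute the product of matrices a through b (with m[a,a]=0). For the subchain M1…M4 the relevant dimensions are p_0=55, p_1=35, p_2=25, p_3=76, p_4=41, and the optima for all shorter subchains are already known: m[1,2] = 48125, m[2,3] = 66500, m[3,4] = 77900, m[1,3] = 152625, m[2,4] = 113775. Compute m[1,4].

182400

m[1,4] = min over k∈[1,3] of m[1,k]+m[k+1,4]+p_{0}·p_k·p_{4}.
k=1: 0 + 113775 + 55·35·41 = 192700; k=2: 48125 + 77900 + 55·25·41 = 182400; k=3: 152625 + 0 + 55·76·41 = 324005.
Minimum: 182400 at k=2.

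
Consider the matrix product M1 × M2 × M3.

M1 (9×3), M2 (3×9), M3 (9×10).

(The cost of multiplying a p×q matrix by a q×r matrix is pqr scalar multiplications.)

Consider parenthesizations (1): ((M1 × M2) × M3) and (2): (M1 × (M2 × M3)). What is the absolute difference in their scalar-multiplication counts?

Order (1) = ((M1 × M2) × M3): (M1 × M2): 9×3 by 3×9 → 9×9, cost 9·3·9 = 243; ((M1 × M2) × M3): 9×9 by 9×10 → 9×10, cost 9·9·10 = 810; cumulative 1053. Total 1053.
Order (2) = (M1 × (M2 × M3)): (M2 × M3): 3×9 by 9×10 → 3×10, cost 3·9·10 = 270; (M1 × (M2 × M3)): 9×3 by 3×10 → 9×10, cost 9·3·10 = 270; cumulative 540. Total 540.
Difference: |1053 − 540| = 513.

513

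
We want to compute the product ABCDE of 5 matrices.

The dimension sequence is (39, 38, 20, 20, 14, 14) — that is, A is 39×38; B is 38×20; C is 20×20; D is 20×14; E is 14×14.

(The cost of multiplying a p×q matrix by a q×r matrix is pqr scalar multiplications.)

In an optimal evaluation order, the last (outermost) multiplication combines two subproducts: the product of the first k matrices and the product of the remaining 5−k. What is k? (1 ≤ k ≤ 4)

1

Adjacent pairs: AB = 39·38·20 = 29640; BC = 38·20·20 = 15200; CD = 20·20·14 = 5600; DE = 20·14·14 = 3920.
Length 3: A..C: k=1: 0+15200+39·38·20=44840; k=2: 29640+0+39·20·20=45240 → min 44840 | B..D: k=2: 0+5600+38·20·14=16240; k=3: 15200+0+38·20·14=25840 → min 16240 | C..E: k=3: 0+3920+20·20·14=9520; k=4: 5600+0+20·14·14=9520 → min 9520.
Length 4: A..D: k=1: 0+16240+39·38·14=36988; k=2: 29640+5600+39·20·14=46160; k=3: 44840+0+39·20·14=55760 → min 36988 | B..E: k=2: 0+9520+38·20·14=20160; k=3: 15200+3920+38·20·14=29760; k=4: 16240+0+38·14·14=23688 → min 20160.
Top-level splits: k=1: (A..A)·(B..E) → 0+20160+39·38·14 = 40908; k=2: (A..B)·(C..E) → 29640+9520+39·20·14 = 50080; k=3: (A..C)·(D..E) → 44840+3920+39·20·14 = 59680; k=4: (A..D)·(E..E) → 36988+0+39·14·14 = 44632.
Best split is after A, i.e. k = 1.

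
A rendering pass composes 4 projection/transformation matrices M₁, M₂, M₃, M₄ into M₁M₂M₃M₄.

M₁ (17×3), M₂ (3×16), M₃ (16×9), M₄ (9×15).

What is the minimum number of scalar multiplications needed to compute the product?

1602

Adjacent pairs: M₁M₂ = 17·3·16 = 816; M₂M₃ = 3·16·9 = 432; M₃M₄ = 16·9·15 = 2160.
Length 3: M₁..M₃: k=1: 0+432+17·3·9=891; k=2: 816+0+17·16·9=3264 → min 891 | M₂..M₄: k=2: 0+2160+3·16·15=2880; k=3: 432+0+3·9·15=837 → min 837.
Length 4: M₁..M₄: k=1: 0+837+17·3·15=1602; k=2: 816+2160+17·16·15=7056; k=3: 891+0+17·9·15=3186 → min 1602.
Optimal order: (M₁((M₂M₃)M₄)) with cost 1602.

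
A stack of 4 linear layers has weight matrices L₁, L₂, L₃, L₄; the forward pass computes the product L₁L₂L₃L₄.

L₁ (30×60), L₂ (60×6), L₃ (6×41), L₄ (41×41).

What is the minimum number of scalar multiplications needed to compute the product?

Adjacent pairs: L₁L₂ = 30·60·6 = 10800; L₂L₃ = 60·6·41 = 14760; L₃L₄ = 6·41·41 = 10086.
Length 3: L₁..L₃: k=1: 0+14760+30·60·41=88560; k=2: 10800+0+30·6·41=18180 → min 18180 | L₂..L₄: k=2: 0+10086+60·6·41=24846; k=3: 14760+0+60·41·41=115620 → min 24846.
Length 4: L₁..L₄: k=1: 0+24846+30·60·41=98646; k=2: 10800+10086+30·6·41=28266; k=3: 18180+0+30·41·41=68610 → min 28266.
Optimal order: ((L₁L₂)(L₃L₄)) with cost 28266.

28266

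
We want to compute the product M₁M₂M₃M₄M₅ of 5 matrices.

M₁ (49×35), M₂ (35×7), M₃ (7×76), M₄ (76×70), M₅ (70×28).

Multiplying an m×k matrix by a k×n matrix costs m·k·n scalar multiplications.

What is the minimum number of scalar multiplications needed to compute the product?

72569

Adjacent pairs: M₁M₂ = 49·35·7 = 12005; M₂M₃ = 35·7·76 = 18620; M₃M₄ = 7·76·70 = 37240; M₄M₅ = 76·70·28 = 148960.
Length 3: M₁..M₃: k=1: 0+18620+49·35·76=148960; k=2: 12005+0+49·7·76=38073 → min 38073 | M₂..M₄: k=2: 0+37240+35·7·70=54390; k=3: 18620+0+35·76·70=204820 → min 54390 | M₃..M₅: k=3: 0+148960+7·76·28=163856; k=4: 37240+0+7·70·28=50960 → min 50960.
Length 4: M₁..M₄: k=1: 0+54390+49·35·70=174440; k=2: 12005+37240+49·7·70=73255; k=3: 38073+0+49·76·70=298753 → min 73255 | M₂..M₅: k=2: 0+50960+35·7·28=57820; k=3: 18620+148960+35·76·28=242060; k=4: 54390+0+35·70·28=122990 → min 57820.
Length 5: M₁..M₅: k=1: 0+57820+49·35·28=105840; k=2: 12005+50960+49·7·28=72569; k=3: 38073+148960+49·76·28=291305; k=4: 73255+0+49·70·28=169295 → min 72569.
Optimal order: ((M₁M₂)((M₃M₄)M₅)) with cost 72569.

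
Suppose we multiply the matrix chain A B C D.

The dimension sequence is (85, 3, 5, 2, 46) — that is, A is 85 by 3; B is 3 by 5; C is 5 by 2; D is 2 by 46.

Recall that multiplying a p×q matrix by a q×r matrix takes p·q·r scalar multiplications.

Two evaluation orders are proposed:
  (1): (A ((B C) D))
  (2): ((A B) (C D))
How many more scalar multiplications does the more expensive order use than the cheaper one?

9249

Order (1) = (A ((B C) D)): (B C): 3×5 by 5×2 → 3×2, cost 3·5·2 = 30; ((B C) D): 3×2 by 2×46 → 3×46, cost 3·2·46 = 276; cumulative 306; (A ((B C) D)): 85×3 by 3×46 → 85×46, cost 85·3·46 = 11730; cumulative 12036. Total 12036.
Order (2) = ((A B) (C D)): (A B): 85×3 by 3×5 → 85×5, cost 85·3·5 = 1275; (C D): 5×2 by 2×46 → 5×46, cost 5·2·46 = 460; ((A B) (C D)): 85×5 by 5×46 → 85×46, cost 85·5·46 = 19550; cumulative 21285. Total 21285.
Difference: |12036 − 21285| = 9249.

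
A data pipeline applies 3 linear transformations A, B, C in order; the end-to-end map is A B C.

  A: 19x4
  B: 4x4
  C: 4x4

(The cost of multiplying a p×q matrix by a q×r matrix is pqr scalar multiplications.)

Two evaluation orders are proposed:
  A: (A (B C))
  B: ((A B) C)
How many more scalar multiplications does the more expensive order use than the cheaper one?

Order A = (A (B C)): (B C): 4×4 by 4×4 → 4×4, cost 4·4·4 = 64; (A (B C)): 19×4 by 4×4 → 19×4, cost 19·4·4 = 304; cumulative 368. Total 368.
Order B = ((A B) C): (A B): 19×4 by 4×4 → 19×4, cost 19·4·4 = 304; ((A B) C): 19×4 by 4×4 → 19×4, cost 19·4·4 = 304; cumulative 608. Total 608.
Difference: |368 − 608| = 240.

240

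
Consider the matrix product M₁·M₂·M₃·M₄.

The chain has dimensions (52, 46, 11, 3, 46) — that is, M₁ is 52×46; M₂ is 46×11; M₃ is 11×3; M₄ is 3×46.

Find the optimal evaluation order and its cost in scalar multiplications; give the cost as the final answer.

15870

Adjacent pairs: M₁M₂ = 52·46·11 = 26312; M₂M₃ = 46·11·3 = 1518; M₃M₄ = 11·3·46 = 1518.
Length 3: M₁..M₃: k=1: 0+1518+52·46·3=8694; k=2: 26312+0+52·11·3=28028 → min 8694 | M₂..M₄: k=2: 0+1518+46·11·46=24794; k=3: 1518+0+46·3·46=7866 → min 7866.
Length 4: M₁..M₄: k=1: 0+7866+52·46·46=117898; k=2: 26312+1518+52·11·46=54142; k=3: 8694+0+52·3·46=15870 → min 15870.
Optimal parenthesization: ((M₁·(M₂·M₃))·M₄) with cost 15870.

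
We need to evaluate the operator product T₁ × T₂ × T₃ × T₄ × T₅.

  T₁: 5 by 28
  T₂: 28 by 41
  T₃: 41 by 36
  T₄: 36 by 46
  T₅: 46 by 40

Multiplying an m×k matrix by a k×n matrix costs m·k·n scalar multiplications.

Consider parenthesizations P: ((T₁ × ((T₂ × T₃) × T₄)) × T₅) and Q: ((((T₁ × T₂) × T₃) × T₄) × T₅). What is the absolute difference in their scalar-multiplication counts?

Order P = ((T₁ × ((T₂ × T₃) × T₄)) × T₅): (T₂ × T₃): 28×41 by 41×36 → 28×36, cost 28·41·36 = 41328; ((T₂ × T₃) × T₄): 28×36 by 36×46 → 28×46, cost 28·36·46 = 46368; cumulative 87696; (T₁ × ((T₂ × T₃) × T₄)): 5×28 by 28×46 → 5×46, cost 5·28·46 = 6440; cumulative 94136; ((T₁ × ((T₂ × T₃) × T₄)) × T₅): 5×46 by 46×40 → 5×40, cost 5·46·40 = 9200; cumulative 103336. Total 103336.
Order Q = ((((T₁ × T₂) × T₃) × T₄) × T₅): (T₁ × T₂): 5×28 by 28×41 → 5×41, cost 5·28·41 = 5740; ((T₁ × T₂) × T₃): 5×41 by 41×36 → 5×36, cost 5·41·36 = 7380; cumulative 13120; (((T₁ × T₂) × T₃) × T₄): 5×36 by 36×46 → 5×46, cost 5·36·46 = 8280; cumulative 21400; ((((T₁ × T₂) × T₃) × T₄) × T₅): 5×46 by 46×40 → 5×40, cost 5·46·40 = 9200; cumulative 30600. Total 30600.
Difference: |103336 − 30600| = 72736.

72736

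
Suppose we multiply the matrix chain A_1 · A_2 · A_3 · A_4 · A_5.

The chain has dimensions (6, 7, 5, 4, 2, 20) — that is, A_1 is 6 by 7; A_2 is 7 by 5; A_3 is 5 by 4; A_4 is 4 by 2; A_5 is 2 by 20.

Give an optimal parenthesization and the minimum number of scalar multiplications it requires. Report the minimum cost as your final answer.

Adjacent pairs: A_1A_2 = 6·7·5 = 210; A_2A_3 = 7·5·4 = 140; A_3A_4 = 5·4·2 = 40; A_4A_5 = 4·2·20 = 160.
Length 3: A_1..A_3: k=1: 0+140+6·7·4=308; k=2: 210+0+6·5·4=330 → min 308 | A_2..A_4: k=2: 0+40+7·5·2=110; k=3: 140+0+7·4·2=196 → min 110 | A_3..A_5: k=3: 0+160+5·4·20=560; k=4: 40+0+5·2·20=240 → min 240.
Length 4: A_1..A_4: k=1: 0+110+6·7·2=194; k=2: 210+40+6·5·2=310; k=3: 308+0+6·4·2=356 → min 194 | A_2..A_5: k=2: 0+240+7·5·20=940; k=3: 140+160+7·4·20=860; k=4: 110+0+7·2·20=390 → min 390.
Length 5: A_1..A_5: k=1: 0+390+6·7·20=1230; k=2: 210+240+6·5·20=1050; k=3: 308+160+6·4·20=948; k=4: 194+0+6·2·20=434 → min 434.
Optimal parenthesization: ((A_1 · (A_2 · (A_3 · A_4))) · A_5) with cost 434.

434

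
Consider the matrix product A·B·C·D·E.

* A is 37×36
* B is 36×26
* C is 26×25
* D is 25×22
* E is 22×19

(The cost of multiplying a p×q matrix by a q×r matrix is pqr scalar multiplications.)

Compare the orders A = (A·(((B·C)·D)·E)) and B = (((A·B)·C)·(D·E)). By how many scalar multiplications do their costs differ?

3151

Order A = (A·(((B·C)·D)·E)): (B·C): 36×26 by 26×25 → 36×25, cost 36·26·25 = 23400; ((B·C)·D): 36×25 by 25×22 → 36×22, cost 36·25·22 = 19800; cumulative 43200; (((B·C)·D)·E): 36×22 by 22×19 → 36×19, cost 36·22·19 = 15048; cumulative 58248; (A·(((B·C)·D)·E)): 37×36 by 36×19 → 37×19, cost 37·36·19 = 25308; cumulative 83556. Total 83556.
Order B = (((A·B)·C)·(D·E)): (A·B): 37×36 by 36×26 → 37×26, cost 37·36·26 = 34632; ((A·B)·C): 37×26 by 26×25 → 37×25, cost 37·26·25 = 24050; cumulative 58682; (D·E): 25×22 by 22×19 → 25×19, cost 25·22·19 = 10450; (((A·B)·C)·(D·E)): 37×25 by 25×19 → 37×19, cost 37·25·19 = 17575; cumulative 86707. Total 86707.
Difference: |83556 − 86707| = 3151.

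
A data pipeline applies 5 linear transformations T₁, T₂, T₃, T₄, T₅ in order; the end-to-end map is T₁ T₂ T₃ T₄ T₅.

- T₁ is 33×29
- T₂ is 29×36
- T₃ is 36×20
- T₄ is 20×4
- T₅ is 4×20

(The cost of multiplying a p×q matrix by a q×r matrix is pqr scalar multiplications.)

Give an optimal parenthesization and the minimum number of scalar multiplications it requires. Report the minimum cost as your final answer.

13524

Adjacent pairs: T₁T₂ = 33·29·36 = 34452; T₂T₃ = 29·36·20 = 20880; T₃T₄ = 36·20·4 = 2880; T₄T₅ = 20·4·20 = 1600.
Length 3: T₁..T₃: k=1: 0+20880+33·29·20=40020; k=2: 34452+0+33·36·20=58212 → min 40020 | T₂..T₄: k=2: 0+2880+29·36·4=7056; k=3: 20880+0+29·20·4=23200 → min 7056 | T₃..T₅: k=3: 0+1600+36·20·20=16000; k=4: 2880+0+36·4·20=5760 → min 5760.
Length 4: T₁..T₄: k=1: 0+7056+33·29·4=10884; k=2: 34452+2880+33·36·4=42084; k=3: 40020+0+33·20·4=42660 → min 10884 | T₂..T₅: k=2: 0+5760+29·36·20=26640; k=3: 20880+1600+29·20·20=34080; k=4: 7056+0+29·4·20=9376 → min 9376.
Length 5: T₁..T₅: k=1: 0+9376+33·29·20=28516; k=2: 34452+5760+33·36·20=63972; k=3: 40020+1600+33·20·20=54820; k=4: 10884+0+33·4·20=13524 → min 13524.
Optimal parenthesization: ((T₁ (T₂ (T₃ T₄))) T₅) with cost 13524.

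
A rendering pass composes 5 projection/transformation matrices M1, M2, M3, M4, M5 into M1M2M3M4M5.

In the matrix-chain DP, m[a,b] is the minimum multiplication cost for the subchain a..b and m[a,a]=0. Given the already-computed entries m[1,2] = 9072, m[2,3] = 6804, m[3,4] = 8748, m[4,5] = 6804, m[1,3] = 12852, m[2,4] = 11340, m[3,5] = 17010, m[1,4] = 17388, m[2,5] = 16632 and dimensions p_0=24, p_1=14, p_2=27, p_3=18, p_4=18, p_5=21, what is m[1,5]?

23688

m[1,5] = min over k∈[1,4] of m[1,k]+m[k+1,5]+p_{0}·p_k·p_{5}.
k=1: 0 + 16632 + 24·14·21 = 23688; k=2: 9072 + 17010 + 24·27·21 = 39690; k=3: 12852 + 6804 + 24·18·21 = 28728; k=4: 17388 + 0 + 24·18·21 = 26460.
Minimum: 23688 at k=1.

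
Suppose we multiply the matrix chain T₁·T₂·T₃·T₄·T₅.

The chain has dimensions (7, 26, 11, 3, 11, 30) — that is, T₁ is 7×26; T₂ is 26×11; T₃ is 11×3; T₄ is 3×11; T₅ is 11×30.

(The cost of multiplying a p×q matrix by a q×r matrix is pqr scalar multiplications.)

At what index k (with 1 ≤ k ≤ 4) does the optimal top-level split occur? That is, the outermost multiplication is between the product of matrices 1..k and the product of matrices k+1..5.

Adjacent pairs: T₁T₂ = 7·26·11 = 2002; T₂T₃ = 26·11·3 = 858; T₃T₄ = 11·3·11 = 363; T₄T₅ = 3·11·30 = 990.
Length 3: T₁..T₃: k=1: 0+858+7·26·3=1404; k=2: 2002+0+7·11·3=2233 → min 1404 | T₂..T₄: k=2: 0+363+26·11·11=3509; k=3: 858+0+26·3·11=1716 → min 1716 | T₃..T₅: k=3: 0+990+11·3·30=1980; k=4: 363+0+11·11·30=3993 → min 1980.
Length 4: T₁..T₄: k=1: 0+1716+7·26·11=3718; k=2: 2002+363+7·11·11=3212; k=3: 1404+0+7·3·11=1635 → min 1635 | T₂..T₅: k=2: 0+1980+26·11·30=10560; k=3: 858+990+26·3·30=4188; k=4: 1716+0+26·11·30=10296 → min 4188.
Top-level splits: k=1: (T₁..T₁)·(T₂..T₅) → 0+4188+7·26·30 = 9648; k=2: (T₁..T₂)·(T₃..T₅) → 2002+1980+7·11·30 = 6292; k=3: (T₁..T₃)·(T₄..T₅) → 1404+990+7·3·30 = 3024; k=4: (T₁..T₄)·(T₅..T₅) → 1635+0+7·11·30 = 3945.
Best split is after T₃, i.e. k = 3.

3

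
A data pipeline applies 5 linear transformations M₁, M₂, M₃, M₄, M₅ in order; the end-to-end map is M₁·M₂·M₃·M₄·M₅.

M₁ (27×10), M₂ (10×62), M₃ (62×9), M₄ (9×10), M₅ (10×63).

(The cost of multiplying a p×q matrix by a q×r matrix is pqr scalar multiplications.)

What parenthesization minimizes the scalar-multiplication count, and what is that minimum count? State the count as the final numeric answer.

Adjacent pairs: M₁M₂ = 27·10·62 = 16740; M₂M₃ = 10·62·9 = 5580; M₃M₄ = 62·9·10 = 5580; M₄M₅ = 9·10·63 = 5670.
Length 3: M₁..M₃: k=1: 0+5580+27·10·9=8010; k=2: 16740+0+27·62·9=31806 → min 8010 | M₂..M₄: k=2: 0+5580+10·62·10=11780; k=3: 5580+0+10·9·10=6480 → min 6480 | M₃..M₅: k=3: 0+5670+62·9·63=40824; k=4: 5580+0+62·10·63=44640 → min 40824.
Length 4: M₁..M₄: k=1: 0+6480+27·10·10=9180; k=2: 16740+5580+27·62·10=39060; k=3: 8010+0+27·9·10=10440 → min 9180 | M₂..M₅: k=2: 0+40824+10·62·63=79884; k=3: 5580+5670+10·9·63=16920; k=4: 6480+0+10·10·63=12780 → min 12780.
Length 5: M₁..M₅: k=1: 0+12780+27·10·63=29790; k=2: 16740+40824+27·62·63=163026; k=3: 8010+5670+27·9·63=28989; k=4: 9180+0+27·10·63=26190 → min 26190.
Optimal parenthesization: ((M₁·((M₂·M₃)·M₄))·M₅) with cost 26190.

26190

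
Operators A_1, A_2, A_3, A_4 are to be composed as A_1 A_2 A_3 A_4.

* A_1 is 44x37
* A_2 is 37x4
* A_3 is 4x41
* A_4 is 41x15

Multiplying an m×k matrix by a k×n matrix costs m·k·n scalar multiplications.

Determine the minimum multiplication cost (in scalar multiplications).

11612

Adjacent pairs: A_1A_2 = 44·37·4 = 6512; A_2A_3 = 37·4·41 = 6068; A_3A_4 = 4·41·15 = 2460.
Length 3: A_1..A_3: k=1: 0+6068+44·37·41=72816; k=2: 6512+0+44·4·41=13728 → min 13728 | A_2..A_4: k=2: 0+2460+37·4·15=4680; k=3: 6068+0+37·41·15=28823 → min 4680.
Length 4: A_1..A_4: k=1: 0+4680+44·37·15=29100; k=2: 6512+2460+44·4·15=11612; k=3: 13728+0+44·41·15=40788 → min 11612.
Optimal order: ((A_1 A_2) (A_3 A_4)) with cost 11612.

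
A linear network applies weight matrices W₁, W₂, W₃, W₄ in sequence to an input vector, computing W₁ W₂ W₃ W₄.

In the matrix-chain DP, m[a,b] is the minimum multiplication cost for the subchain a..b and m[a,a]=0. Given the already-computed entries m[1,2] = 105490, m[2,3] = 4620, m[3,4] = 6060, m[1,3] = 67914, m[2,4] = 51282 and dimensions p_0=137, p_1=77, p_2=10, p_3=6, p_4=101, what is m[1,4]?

m[1,4] = min over k∈[1,3] of m[1,k]+m[k+1,4]+p_{0}·p_k·p_{4}.
k=1: 0 + 51282 + 137·77·101 = 1116731; k=2: 105490 + 6060 + 137·10·101 = 249920; k=3: 67914 + 0 + 137·6·101 = 150936.
Minimum: 150936 at k=3.

150936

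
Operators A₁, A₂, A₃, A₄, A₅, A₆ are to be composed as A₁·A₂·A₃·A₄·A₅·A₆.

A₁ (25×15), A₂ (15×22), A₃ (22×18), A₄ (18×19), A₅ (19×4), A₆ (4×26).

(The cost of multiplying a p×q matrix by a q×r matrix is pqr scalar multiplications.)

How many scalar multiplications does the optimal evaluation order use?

8372

Adjacent pairs: A₁A₂ = 25·15·22 = 8250; A₂A₃ = 15·22·18 = 5940; A₃A₄ = 22·18·19 = 7524; A₄A₅ = 18·19·4 = 1368; A₅A₆ = 19·4·26 = 1976.
Length 3: A₁..A₃: k=1: 0+5940+25·15·18=12690; k=2: 8250+0+25·22·18=18150 → min 12690 | A₂..A₄: k=2: 0+7524+15·22·19=13794; k=3: 5940+0+15·18·19=11070 → min 11070 | A₃..A₅: k=3: 0+1368+22·18·4=2952; k=4: 7524+0+22·19·4=9196 → min 2952 | A₄..A₆: k=4: 0+1976+18·19·26=10868; k=5: 1368+0+18·4·26=3240 → min 3240.
Length 4: A₁..A₄: k=1: 0+11070+25·15·19=18195; k=2: 8250+7524+25·22·19=26224; k=3: 12690+0+25·18·19=21240 → min 18195 | A₂..A₅: k=2: 0+2952+15·22·4=4272; k=3: 5940+1368+15·18·4=8388; k=4: 11070+0+15·19·4=12210 → min 4272 | A₃..A₆: k=3: 0+3240+22·18·26=13536; k=4: 7524+1976+22·19·26=20368; k=5: 2952+0+22·4·26=5240 → min 5240.
Length 5: A₁..A₅: k=1: 0+4272+25·15·4=5772; k=2: 8250+2952+25·22·4=13402; k=3: 12690+1368+25·18·4=15858; k=4: 18195+0+25·19·4=20095 → min 5772 | A₂..A₆: k=2: 0+5240+15·22·26=13820; k=3: 5940+3240+15·18·26=16200; k=4: 11070+1976+15·19·26=20456; k=5: 4272+0+15·4·26=5832 → min 5832.
Length 6: A₁..A₆: k=1: 0+5832+25·15·26=15582; k=2: 8250+5240+25·22·26=27790; k=3: 12690+3240+25·18·26=27630; k=4: 18195+1976+25·19·26=32521; k=5: 5772+0+25·4·26=8372 → min 8372.
Optimal order: ((A₁·(A₂·(A₃·(A₄·A₅))))·A₆) with cost 8372.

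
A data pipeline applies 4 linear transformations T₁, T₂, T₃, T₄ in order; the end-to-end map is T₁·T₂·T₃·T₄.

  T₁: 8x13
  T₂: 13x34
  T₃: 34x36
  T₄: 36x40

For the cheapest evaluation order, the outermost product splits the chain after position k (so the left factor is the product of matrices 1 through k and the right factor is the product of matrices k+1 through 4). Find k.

Adjacent pairs: T₁T₂ = 8·13·34 = 3536; T₂T₃ = 13·34·36 = 15912; T₃T₄ = 34·36·40 = 48960.
Length 3: T₁..T₃: k=1: 0+15912+8·13·36=19656; k=2: 3536+0+8·34·36=13328 → min 13328 | T₂..T₄: k=2: 0+48960+13·34·40=66640; k=3: 15912+0+13·36·40=34632 → min 34632.
Top-level splits: k=1: (T₁..T₁)·(T₂..T₄) → 0+34632+8·13·40 = 38792; k=2: (T₁..T₂)·(T₃..T₄) → 3536+48960+8·34·40 = 63376; k=3: (T₁..T₃)·(T₄..T₄) → 13328+0+8·36·40 = 24848.
Best split is after T₃, i.e. k = 3.

3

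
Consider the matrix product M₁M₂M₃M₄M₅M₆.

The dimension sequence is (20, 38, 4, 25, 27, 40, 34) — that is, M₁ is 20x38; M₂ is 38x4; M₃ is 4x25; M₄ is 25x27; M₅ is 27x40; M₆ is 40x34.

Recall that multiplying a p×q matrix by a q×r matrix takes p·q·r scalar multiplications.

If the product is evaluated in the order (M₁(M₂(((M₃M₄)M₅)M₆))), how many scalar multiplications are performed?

43468

(M₃M₄): 4×25 by 25×27 → 4×27, cost 4·25·27 = 2700
((M₃M₄)M₅): 4×27 by 27×40 → 4×40, cost 4·27·40 = 4320; cumulative 7020
(((M₃M₄)M₅)M₆): 4×40 by 40×34 → 4×34, cost 4·40·34 = 5440; cumulative 12460
(M₂(((M₃M₄)M₅)M₆)): 38×4 by 4×34 → 38×34, cost 38·4·34 = 5168; cumulative 17628
(M₁(M₂(((M₃M₄)M₅)M₆))): 20×38 by 38×34 → 20×34, cost 20·38·34 = 25840; cumulative 43468
Total: 43468 scalar multiplications.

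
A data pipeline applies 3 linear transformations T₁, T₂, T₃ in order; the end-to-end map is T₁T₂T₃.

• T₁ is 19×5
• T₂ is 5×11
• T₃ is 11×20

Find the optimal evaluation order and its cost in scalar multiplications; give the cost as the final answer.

3000

(T₁(T₂T₃)): cost 3000.
((T₁T₂)T₃): cost 5225.
Optimal: (T₁(T₂T₃)) with cost 3000.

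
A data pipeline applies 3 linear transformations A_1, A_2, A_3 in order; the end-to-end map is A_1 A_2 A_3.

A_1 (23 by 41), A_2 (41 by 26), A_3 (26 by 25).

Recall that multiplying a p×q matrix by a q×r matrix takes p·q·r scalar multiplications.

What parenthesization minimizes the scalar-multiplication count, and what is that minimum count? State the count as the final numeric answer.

39468

(A_1 (A_2 A_3)): cost 50225.
((A_1 A_2) A_3): cost 39468.
Optimal: ((A_1 A_2) A_3) with cost 39468.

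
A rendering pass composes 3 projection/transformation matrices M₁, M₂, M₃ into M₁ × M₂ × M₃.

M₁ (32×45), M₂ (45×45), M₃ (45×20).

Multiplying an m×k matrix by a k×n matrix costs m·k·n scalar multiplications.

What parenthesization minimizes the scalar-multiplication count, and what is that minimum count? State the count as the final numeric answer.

(M₁ × (M₂ × M₃)): cost 69300.
((M₁ × M₂) × M₃): cost 93600.
Optimal: (M₁ × (M₂ × M₃)) with cost 69300.

69300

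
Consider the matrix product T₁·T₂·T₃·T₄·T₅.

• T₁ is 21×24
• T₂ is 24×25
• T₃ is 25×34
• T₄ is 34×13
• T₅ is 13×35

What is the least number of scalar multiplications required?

Adjacent pairs: T₁T₂ = 21·24·25 = 12600; T₂T₃ = 24·25·34 = 20400; T₃T₄ = 25·34·13 = 11050; T₄T₅ = 34·13·35 = 15470.
Length 3: T₁..T₃: k=1: 0+20400+21·24·34=37536; k=2: 12600+0+21·25·34=30450 → min 30450 | T₂..T₄: k=2: 0+11050+24·25·13=18850; k=3: 20400+0+24·34·13=31008 → min 18850 | T₃..T₅: k=3: 0+15470+25·34·35=45220; k=4: 11050+0+25·13·35=22425 → min 22425.
Length 4: T₁..T₄: k=1: 0+18850+21·24·13=25402; k=2: 12600+11050+21·25·13=30475; k=3: 30450+0+21·34·13=39732 → min 25402 | T₂..T₅: k=2: 0+22425+24·25·35=43425; k=3: 20400+15470+24·34·35=64430; k=4: 18850+0+24·13·35=29770 → min 29770.
Length 5: T₁..T₅: k=1: 0+29770+21·24·35=47410; k=2: 12600+22425+21·25·35=53400; k=3: 30450+15470+21·34·35=70910; k=4: 25402+0+21·13·35=34957 → min 34957.
Optimal order: ((T₁·(T₂·(T₃·T₄)))·T₅) with cost 34957.

34957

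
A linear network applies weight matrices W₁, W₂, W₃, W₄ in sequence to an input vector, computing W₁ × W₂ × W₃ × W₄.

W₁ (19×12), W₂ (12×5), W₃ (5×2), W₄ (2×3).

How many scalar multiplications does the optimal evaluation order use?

Adjacent pairs: W₁W₂ = 19·12·5 = 1140; W₂W₃ = 12·5·2 = 120; W₃W₄ = 5·2·3 = 30.
Length 3: W₁..W₃: k=1: 0+120+19·12·2=576; k=2: 1140+0+19·5·2=1330 → min 576 | W₂..W₄: k=2: 0+30+12·5·3=210; k=3: 120+0+12·2·3=192 → min 192.
Length 4: W₁..W₄: k=1: 0+192+19·12·3=876; k=2: 1140+30+19·5·3=1455; k=3: 576+0+19·2·3=690 → min 690.
Optimal order: ((W₁ × (W₂ × W₃)) × W₄) with cost 690.

690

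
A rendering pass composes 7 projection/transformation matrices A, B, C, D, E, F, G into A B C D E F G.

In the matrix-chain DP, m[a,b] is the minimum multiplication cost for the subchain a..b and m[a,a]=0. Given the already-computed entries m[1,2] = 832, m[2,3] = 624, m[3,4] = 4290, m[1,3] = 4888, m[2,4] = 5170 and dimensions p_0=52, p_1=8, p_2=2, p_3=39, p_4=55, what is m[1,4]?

m[1,4] = min over k∈[1,3] of m[1,k]+m[k+1,4]+p_{0}·p_k·p_{4}.
k=1: 0 + 5170 + 52·8·55 = 28050; k=2: 832 + 4290 + 52·2·55 = 10842; k=3: 4888 + 0 + 52·39·55 = 116428.
Minimum: 10842 at k=2.

10842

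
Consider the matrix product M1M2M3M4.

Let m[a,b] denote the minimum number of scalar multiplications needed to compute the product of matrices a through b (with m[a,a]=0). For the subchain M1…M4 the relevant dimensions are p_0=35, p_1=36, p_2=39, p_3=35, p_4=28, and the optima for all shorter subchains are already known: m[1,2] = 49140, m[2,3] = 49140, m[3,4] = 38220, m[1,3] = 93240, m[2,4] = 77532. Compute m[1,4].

112812

m[1,4] = min over k∈[1,3] of m[1,k]+m[k+1,4]+p_{0}·p_k·p_{4}.
k=1: 0 + 77532 + 35·36·28 = 112812; k=2: 49140 + 38220 + 35·39·28 = 125580; k=3: 93240 + 0 + 35·35·28 = 127540.
Minimum: 112812 at k=1.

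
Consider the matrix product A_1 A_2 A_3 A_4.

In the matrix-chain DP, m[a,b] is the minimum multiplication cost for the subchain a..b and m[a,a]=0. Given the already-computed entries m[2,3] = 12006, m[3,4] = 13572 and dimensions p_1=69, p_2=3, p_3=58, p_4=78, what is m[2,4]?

29718

m[2,4] = min over k∈[2,3] of m[2,k]+m[k+1,4]+p_{1}·p_k·p_{4}.
k=2: 0 + 13572 + 69·3·78 = 29718; k=3: 12006 + 0 + 69·58·78 = 324162.
Minimum: 29718 at k=2.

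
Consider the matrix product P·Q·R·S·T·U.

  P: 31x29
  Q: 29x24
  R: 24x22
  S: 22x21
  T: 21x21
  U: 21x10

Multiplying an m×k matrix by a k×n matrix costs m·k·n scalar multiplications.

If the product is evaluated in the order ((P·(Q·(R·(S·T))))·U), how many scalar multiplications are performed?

(S·T): 22×21 by 21×21 → 22×21, cost 22·21·21 = 9702
(R·(S·T)): 24×22 by 22×21 → 24×21, cost 24·22·21 = 11088; cumulative 20790
(Q·(R·(S·T))): 29×24 by 24×21 → 29×21, cost 29·24·21 = 14616; cumulative 35406
(P·(Q·(R·(S·T)))): 31×29 by 29×21 → 31×21, cost 31·29·21 = 18879; cumulative 54285
((P·(Q·(R·(S·T))))·U): 31×21 by 21×10 → 31×10, cost 31·21·10 = 6510; cumulative 60795
Total: 60795 scalar multiplications.

60795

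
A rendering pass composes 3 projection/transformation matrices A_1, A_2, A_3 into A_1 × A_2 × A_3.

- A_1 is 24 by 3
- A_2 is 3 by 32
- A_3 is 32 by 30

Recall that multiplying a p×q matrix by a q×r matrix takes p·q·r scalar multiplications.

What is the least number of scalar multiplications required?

Order (A_1 × (A_2 × A_3)): (A_2 × A_3): 3×32 by 32×30 → 3×30, cost 3·32·30 = 2880; (A_1 × (A_2 × A_3)): 24×3 by 3×30 → 24×30, cost 24·3·30 = 2160; cumulative 5040. Total 5040.
Order ((A_1 × A_2) × A_3): (A_1 × A_2): 24×3 by 3×32 → 24×32, cost 24·3·32 = 2304; ((A_1 × A_2) × A_3): 24×32 by 32×30 → 24×30, cost 24·32·30 = 23040; cumulative 25344. Total 25344.
Minimum: 5040.

5040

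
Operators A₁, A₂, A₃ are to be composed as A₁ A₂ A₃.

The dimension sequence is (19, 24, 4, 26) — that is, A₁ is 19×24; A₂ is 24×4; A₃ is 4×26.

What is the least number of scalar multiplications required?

Order (A₁ (A₂ A₃)): (A₂ A₃): 24×4 by 4×26 → 24×26, cost 24·4·26 = 2496; (A₁ (A₂ A₃)): 19×24 by 24×26 → 19×26, cost 19·24·26 = 11856; cumulative 14352. Total 14352.
Order ((A₁ A₂) A₃): (A₁ A₂): 19×24 by 24×4 → 19×4, cost 19·24·4 = 1824; ((A₁ A₂) A₃): 19×4 by 4×26 → 19×26, cost 19·4·26 = 1976; cumulative 3800. Total 3800.
Minimum: 3800.

3800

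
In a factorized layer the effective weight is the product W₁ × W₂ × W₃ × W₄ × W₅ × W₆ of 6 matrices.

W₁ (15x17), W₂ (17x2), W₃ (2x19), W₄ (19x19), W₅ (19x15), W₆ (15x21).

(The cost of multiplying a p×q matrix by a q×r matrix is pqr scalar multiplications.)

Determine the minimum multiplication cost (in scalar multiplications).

Adjacent pairs: W₁W₂ = 15·17·2 = 510; W₂W₃ = 17·2·19 = 646; W₃W₄ = 2·19·19 = 722; W₄W₅ = 19·19·15 = 5415; W₅W₆ = 19·15·21 = 5985.
Length 3: W₁..W₃: k=1: 0+646+15·17·19=5491; k=2: 510+0+15·2·19=1080 → min 1080 | W₂..W₄: k=2: 0+722+17·2·19=1368; k=3: 646+0+17·19·19=6783 → min 1368 | W₃..W₅: k=3: 0+5415+2·19·15=5985; k=4: 722+0+2·19·15=1292 → min 1292 | W₄..W₆: k=4: 0+5985+19·19·21=13566; k=5: 5415+0+19·15·21=11400 → min 11400.
Length 4: W₁..W₄: k=1: 0+1368+15·17·19=6213; k=2: 510+722+15·2·19=1802; k=3: 1080+0+15·19·19=6495 → min 1802 | W₂..W₅: k=2: 0+1292+17·2·15=1802; k=3: 646+5415+17·19·15=10906; k=4: 1368+0+17·19·15=6213 → min 1802 | W₃..W₆: k=3: 0+11400+2·19·21=12198; k=4: 722+5985+2·19·21=7505; k=5: 1292+0+2·15·21=1922 → min 1922.
Length 5: W₁..W₅: k=1: 0+1802+15·17·15=5627; k=2: 510+1292+15·2·15=2252; k=3: 1080+5415+15·19·15=10770; k=4: 1802+0+15·19·15=6077 → min 2252 | W₂..W₆: k=2: 0+1922+17·2·21=2636; k=3: 646+11400+17·19·21=18829; k=4: 1368+5985+17·19·21=14136; k=5: 1802+0+17·15·21=7157 → min 2636.
Length 6: W₁..W₆: k=1: 0+2636+15·17·21=7991; k=2: 510+1922+15·2·21=3062; k=3: 1080+11400+15·19·21=18465; k=4: 1802+5985+15·19·21=13772; k=5: 2252+0+15·15·21=6977 → min 3062.
Optimal order: ((W₁ × W₂) × (((W₃ × W₄) × W₅) × W₆)) with cost 3062.

3062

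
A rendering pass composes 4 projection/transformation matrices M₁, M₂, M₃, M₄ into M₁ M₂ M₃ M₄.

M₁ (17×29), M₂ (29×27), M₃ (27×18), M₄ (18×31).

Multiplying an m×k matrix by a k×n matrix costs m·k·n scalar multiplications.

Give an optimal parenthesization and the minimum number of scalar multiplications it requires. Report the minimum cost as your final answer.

31059

Adjacent pairs: M₁M₂ = 17·29·27 = 13311; M₂M₃ = 29·27·18 = 14094; M₃M₄ = 27·18·31 = 15066.
Length 3: M₁..M₃: k=1: 0+14094+17·29·18=22968; k=2: 13311+0+17·27·18=21573 → min 21573 | M₂..M₄: k=2: 0+15066+29·27·31=39339; k=3: 14094+0+29·18·31=30276 → min 30276.
Length 4: M₁..M₄: k=1: 0+30276+17·29·31=45559; k=2: 13311+15066+17·27·31=42606; k=3: 21573+0+17·18·31=31059 → min 31059.
Optimal parenthesization: (((M₁ M₂) M₃) M₄) with cost 31059.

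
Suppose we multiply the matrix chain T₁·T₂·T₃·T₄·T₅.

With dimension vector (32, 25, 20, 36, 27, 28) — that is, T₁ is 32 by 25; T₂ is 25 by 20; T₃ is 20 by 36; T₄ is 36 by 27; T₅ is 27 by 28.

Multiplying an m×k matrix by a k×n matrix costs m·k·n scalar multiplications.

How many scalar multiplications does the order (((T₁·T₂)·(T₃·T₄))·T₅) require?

76912

(T₁·T₂): 32×25 by 25×20 → 32×20, cost 32·25·20 = 16000
(T₃·T₄): 20×36 by 36×27 → 20×27, cost 20·36·27 = 19440
((T₁·T₂)·(T₃·T₄)): 32×20 by 20×27 → 32×27, cost 32·20·27 = 17280; cumulative 52720
(((T₁·T₂)·(T₃·T₄))·T₅): 32×27 by 27×28 → 32×28, cost 32·27·28 = 24192; cumulative 76912
Total: 76912 scalar multiplications.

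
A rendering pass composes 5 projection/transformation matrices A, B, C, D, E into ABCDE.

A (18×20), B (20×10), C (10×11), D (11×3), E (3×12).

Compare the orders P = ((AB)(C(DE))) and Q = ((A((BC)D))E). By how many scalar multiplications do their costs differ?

Order P = ((AB)(C(DE))): (AB): 18×20 by 20×10 → 18×10, cost 18·20·10 = 3600; (DE): 11×3 by 3×12 → 11×12, cost 11·3·12 = 396; (C(DE)): 10×11 by 11×12 → 10×12, cost 10·11·12 = 1320; cumulative 1716; ((AB)(C(DE))): 18×10 by 10×12 → 18×12, cost 18·10·12 = 2160; cumulative 7476. Total 7476.
Order Q = ((A((BC)D))E): (BC): 20×10 by 10×11 → 20×11, cost 20·10·11 = 2200; ((BC)D): 20×11 by 11×3 → 20×3, cost 20·11·3 = 660; cumulative 2860; (A((BC)D)): 18×20 by 20×3 → 18×3, cost 18·20·3 = 1080; cumulative 3940; ((A((BC)D))E): 18×3 by 3×12 → 18×12, cost 18·3·12 = 648; cumulative 4588. Total 4588.
Difference: |7476 − 4588| = 2888.

2888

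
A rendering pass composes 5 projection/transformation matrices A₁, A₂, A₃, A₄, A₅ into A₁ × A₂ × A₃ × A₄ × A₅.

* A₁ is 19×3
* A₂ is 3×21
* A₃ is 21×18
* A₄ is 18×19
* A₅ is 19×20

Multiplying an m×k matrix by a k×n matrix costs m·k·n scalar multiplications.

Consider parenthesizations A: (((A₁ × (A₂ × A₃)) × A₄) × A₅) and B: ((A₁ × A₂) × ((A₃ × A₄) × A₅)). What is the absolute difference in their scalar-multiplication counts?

8461

Order A = (((A₁ × (A₂ × A₃)) × A₄) × A₅): (A₂ × A₃): 3×21 by 21×18 → 3×18, cost 3·21·18 = 1134; (A₁ × (A₂ × A₃)): 19×3 by 3×18 → 19×18, cost 19·3·18 = 1026; cumulative 2160; ((A₁ × (A₂ × A₃)) × A₄): 19×18 by 18×19 → 19×19, cost 19·18·19 = 6498; cumulative 8658; (((A₁ × (A₂ × A₃)) × A₄) × A₅): 19×19 by 19×20 → 19×20, cost 19·19·20 = 7220; cumulative 15878. Total 15878.
Order B = ((A₁ × A₂) × ((A₃ × A₄) × A₅)): (A₁ × A₂): 19×3 by 3×21 → 19×21, cost 19·3·21 = 1197; (A₃ × A₄): 21×18 by 18×19 → 21×19, cost 21·18·19 = 7182; ((A₃ × A₄) × A₅): 21×19 by 19×20 → 21×20, cost 21·19·20 = 7980; cumulative 15162; ((A₁ × A₂) × ((A₃ × A₄) × A₅)): 19×21 by 21×20 → 19×20, cost 19·21·20 = 7980; cumulative 24339. Total 24339.
Difference: |15878 − 24339| = 8461.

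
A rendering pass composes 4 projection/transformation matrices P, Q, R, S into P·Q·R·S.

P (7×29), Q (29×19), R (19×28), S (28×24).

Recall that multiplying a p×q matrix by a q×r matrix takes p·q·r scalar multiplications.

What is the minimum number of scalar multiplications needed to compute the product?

12285

Adjacent pairs: PQ = 7·29·19 = 3857; QR = 29·19·28 = 15428; RS = 19·28·24 = 12768.
Length 3: P..R: k=1: 0+15428+7·29·28=21112; k=2: 3857+0+7·19·28=7581 → min 7581 | Q..S: k=2: 0+12768+29·19·24=25992; k=3: 15428+0+29·28·24=34916 → min 25992.
Length 4: P..S: k=1: 0+25992+7·29·24=30864; k=2: 3857+12768+7·19·24=19817; k=3: 7581+0+7·28·24=12285 → min 12285.
Optimal order: (((P·Q)·R)·S) with cost 12285.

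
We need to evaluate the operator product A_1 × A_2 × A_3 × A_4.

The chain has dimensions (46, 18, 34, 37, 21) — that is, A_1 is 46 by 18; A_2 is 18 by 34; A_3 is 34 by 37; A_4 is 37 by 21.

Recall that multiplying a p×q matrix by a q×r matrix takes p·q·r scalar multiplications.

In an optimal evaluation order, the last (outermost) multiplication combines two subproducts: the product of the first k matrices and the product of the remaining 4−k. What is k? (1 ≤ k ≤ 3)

1

Adjacent pairs: A_1A_2 = 46·18·34 = 28152; A_2A_3 = 18·34·37 = 22644; A_3A_4 = 34·37·21 = 26418.
Length 3: A_1..A_3: k=1: 0+22644+46·18·37=53280; k=2: 28152+0+46·34·37=86020 → min 53280 | A_2..A_4: k=2: 0+26418+18·34·21=39270; k=3: 22644+0+18·37·21=36630 → min 36630.
Top-level splits: k=1: (A_1..A_1)·(A_2..A_4) → 0+36630+46·18·21 = 54018; k=2: (A_1..A_2)·(A_3..A_4) → 28152+26418+46·34·21 = 87414; k=3: (A_1..A_3)·(A_4..A_4) → 53280+0+46·37·21 = 89022.
Best split is after A_1, i.e. k = 1.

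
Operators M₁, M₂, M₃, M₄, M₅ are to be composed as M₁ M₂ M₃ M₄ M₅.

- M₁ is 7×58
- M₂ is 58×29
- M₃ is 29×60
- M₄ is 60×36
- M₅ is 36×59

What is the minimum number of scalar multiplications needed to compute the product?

53942

Adjacent pairs: M₁M₂ = 7·58·29 = 11774; M₂M₃ = 58·29·60 = 100920; M₃M₄ = 29·60·36 = 62640; M₄M₅ = 60·36·59 = 127440.
Length 3: M₁..M₃: k=1: 0+100920+7·58·60=125280; k=2: 11774+0+7·29·60=23954 → min 23954 | M₂..M₄: k=2: 0+62640+58·29·36=123192; k=3: 100920+0+58·60·36=226200 → min 123192 | M₃..M₅: k=3: 0+127440+29·60·59=230100; k=4: 62640+0+29·36·59=124236 → min 124236.
Length 4: M₁..M₄: k=1: 0+123192+7·58·36=137808; k=2: 11774+62640+7·29·36=81722; k=3: 23954+0+7·60·36=39074 → min 39074 | M₂..M₅: k=2: 0+124236+58·29·59=223474; k=3: 100920+127440+58·60·59=433680; k=4: 123192+0+58·36·59=246384 → min 223474.
Length 5: M₁..M₅: k=1: 0+223474+7·58·59=247428; k=2: 11774+124236+7·29·59=147987; k=3: 23954+127440+7·60·59=176174; k=4: 39074+0+7·36·59=53942 → min 53942.
Optimal order: ((((M₁ M₂) M₃) M₄) M₅) with cost 53942.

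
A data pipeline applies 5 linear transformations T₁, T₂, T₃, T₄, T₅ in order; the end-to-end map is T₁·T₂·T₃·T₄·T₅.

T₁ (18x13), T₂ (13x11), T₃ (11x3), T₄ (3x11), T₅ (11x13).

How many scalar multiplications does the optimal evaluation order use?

Adjacent pairs: T₁T₂ = 18·13·11 = 2574; T₂T₃ = 13·11·3 = 429; T₃T₄ = 11·3·11 = 363; T₄T₅ = 3·11·13 = 429.
Length 3: T₁..T₃: k=1: 0+429+18·13·3=1131; k=2: 2574+0+18·11·3=3168 → min 1131 | T₂..T₄: k=2: 0+363+13·11·11=1936; k=3: 429+0+13·3·11=858 → min 858 | T₃..T₅: k=3: 0+429+11·3·13=858; k=4: 363+0+11·11·13=1936 → min 858.
Length 4: T₁..T₄: k=1: 0+858+18·13·11=3432; k=2: 2574+363+18·11·11=5115; k=3: 1131+0+18·3·11=1725 → min 1725 | T₂..T₅: k=2: 0+858+13·11·13=2717; k=3: 429+429+13·3·13=1365; k=4: 858+0+13·11·13=2717 → min 1365.
Length 5: T₁..T₅: k=1: 0+1365+18·13·13=4407; k=2: 2574+858+18·11·13=6006; k=3: 1131+429+18·3·13=2262; k=4: 1725+0+18·11·13=4299 → min 2262.
Optimal order: ((T₁·(T₂·T₃))·(T₄·T₅)) with cost 2262.

2262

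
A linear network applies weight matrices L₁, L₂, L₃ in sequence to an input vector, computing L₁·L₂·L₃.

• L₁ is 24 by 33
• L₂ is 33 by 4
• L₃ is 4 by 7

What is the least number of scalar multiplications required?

Order (L₁·(L₂·L₃)): (L₂·L₃): 33×4 by 4×7 → 33×7, cost 33·4·7 = 924; (L₁·(L₂·L₃)): 24×33 by 33×7 → 24×7, cost 24·33·7 = 5544; cumulative 6468. Total 6468.
Order ((L₁·L₂)·L₃): (L₁·L₂): 24×33 by 33×4 → 24×4, cost 24·33·4 = 3168; ((L₁·L₂)·L₃): 24×4 by 4×7 → 24×7, cost 24·4·7 = 672; cumulative 3840. Total 3840.
Minimum: 3840.

3840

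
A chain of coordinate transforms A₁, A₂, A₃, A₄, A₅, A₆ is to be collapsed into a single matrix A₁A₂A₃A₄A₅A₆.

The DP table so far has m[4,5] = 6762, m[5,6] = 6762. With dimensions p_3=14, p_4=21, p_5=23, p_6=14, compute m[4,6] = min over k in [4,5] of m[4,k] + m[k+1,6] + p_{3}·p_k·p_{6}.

10878

m[4,6] = min over k∈[4,5] of m[4,k]+m[k+1,6]+p_{3}·p_k·p_{6}.
k=4: 0 + 6762 + 14·21·14 = 10878; k=5: 6762 + 0 + 14·23·14 = 11270.
Minimum: 10878 at k=4.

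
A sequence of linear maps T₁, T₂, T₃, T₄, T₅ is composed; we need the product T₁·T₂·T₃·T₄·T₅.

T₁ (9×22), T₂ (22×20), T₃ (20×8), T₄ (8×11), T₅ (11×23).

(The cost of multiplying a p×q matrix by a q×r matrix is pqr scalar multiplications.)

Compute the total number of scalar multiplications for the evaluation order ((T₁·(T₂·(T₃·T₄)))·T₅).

11055

(T₃·T₄): 20×8 by 8×11 → 20×11, cost 20·8·11 = 1760
(T₂·(T₃·T₄)): 22×20 by 20×11 → 22×11, cost 22·20·11 = 4840; cumulative 6600
(T₁·(T₂·(T₃·T₄))): 9×22 by 22×11 → 9×11, cost 9·22·11 = 2178; cumulative 8778
((T₁·(T₂·(T₃·T₄)))·T₅): 9×11 by 11×23 → 9×23, cost 9·11·23 = 2277; cumulative 11055
Total: 11055 scalar multiplications.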